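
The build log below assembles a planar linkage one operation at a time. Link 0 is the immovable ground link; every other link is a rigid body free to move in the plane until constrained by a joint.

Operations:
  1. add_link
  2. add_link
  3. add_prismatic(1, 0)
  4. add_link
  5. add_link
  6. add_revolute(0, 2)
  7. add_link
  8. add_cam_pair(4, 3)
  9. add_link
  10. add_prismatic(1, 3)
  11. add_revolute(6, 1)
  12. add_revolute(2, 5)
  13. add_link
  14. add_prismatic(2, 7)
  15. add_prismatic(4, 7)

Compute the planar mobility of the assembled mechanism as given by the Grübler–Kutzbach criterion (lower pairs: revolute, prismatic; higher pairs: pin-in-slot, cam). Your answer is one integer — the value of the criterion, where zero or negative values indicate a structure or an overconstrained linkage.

M = 6

[1;0;0] (link 0 is ground)
L+ [2;0;0]
L+ [3;0;0]
P(1,0)∈J1 [3;1;0]
L+ [4;1;0]
L+ [5;1;0]
R(0,2)∈J1 [5;2;0]
L+ [6;2;0]
C(4,3)∈J2 [6;2;1]
L+ [7;2;1]
P(1,3)∈J1 [7;3;1]
R(6,1)∈J1 [7;4;1]
R(2,5)∈J1 [7;5;1]
L+ [8;5;1]
P(2,7)∈J1 [8;6;1]
P(4,7)∈J1 [8;7;1]
mobility = 21 − 14 − 1 = 6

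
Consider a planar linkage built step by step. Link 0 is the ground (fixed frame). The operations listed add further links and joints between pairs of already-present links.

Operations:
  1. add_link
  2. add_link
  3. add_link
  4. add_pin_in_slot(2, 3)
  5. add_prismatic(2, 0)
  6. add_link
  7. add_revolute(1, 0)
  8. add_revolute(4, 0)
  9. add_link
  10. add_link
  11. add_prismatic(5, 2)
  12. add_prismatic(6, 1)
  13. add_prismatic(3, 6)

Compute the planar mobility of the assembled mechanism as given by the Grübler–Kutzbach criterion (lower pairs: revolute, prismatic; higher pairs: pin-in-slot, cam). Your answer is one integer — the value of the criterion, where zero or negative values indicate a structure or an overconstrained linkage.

M = 5

L=1 J1=0 J2=0
add link → L=2 J1=0 J2=0
add link → L=3 J1=0 J2=0
add link → L=4 J1=0 J2=0
PS@2,3 dof=2 J2 → L=4 J1=0 J2=1
P@2,0 dof=1 J1 → L=4 J1=1 J2=1
add link → L=5 J1=1 J2=1
R@1,0 dof=1 J1 → L=5 J1=2 J2=1
R@4,0 dof=1 J1 → L=5 J1=3 J2=1
add link → L=6 J1=3 J2=1
add link → L=7 J1=3 J2=1
P@5,2 dof=1 J1 → L=7 J1=4 J2=1
P@6,1 dof=1 J1 → L=7 J1=5 J2=1
P@3,6 dof=1 J1 → L=7 J1=6 J2=1
M=3(L−1)−2J1−J2=3·6−2·6−1=5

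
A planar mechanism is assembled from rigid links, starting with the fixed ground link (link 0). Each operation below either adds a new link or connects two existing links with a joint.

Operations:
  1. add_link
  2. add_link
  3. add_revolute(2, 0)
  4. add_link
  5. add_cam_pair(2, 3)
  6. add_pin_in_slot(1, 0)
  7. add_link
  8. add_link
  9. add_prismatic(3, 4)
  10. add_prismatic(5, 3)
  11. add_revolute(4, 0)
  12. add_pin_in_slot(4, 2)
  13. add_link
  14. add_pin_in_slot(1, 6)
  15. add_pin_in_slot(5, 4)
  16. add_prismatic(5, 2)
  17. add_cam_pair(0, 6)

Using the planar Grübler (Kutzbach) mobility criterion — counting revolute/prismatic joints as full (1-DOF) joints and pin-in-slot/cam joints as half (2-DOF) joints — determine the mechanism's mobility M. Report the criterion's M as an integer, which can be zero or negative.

(L,J1,J2)=(1,0,0); link0 fixed
link1: (2,0,0)
link2: (3,0,0)
R 2-0 [J1]: (3,1,0)
link3: (4,1,0)
C 2-3 [J2]: (4,1,1)
PS 1-0 [J2]: (4,1,2)
link4: (5,1,2)
link5: (6,1,2)
P 3-4 [J1]: (6,2,2)
P 5-3 [J1]: (6,3,2)
R 4-0 [J1]: (6,4,2)
PS 4-2 [J2]: (6,4,3)
link6: (7,4,3)
PS 1-6 [J2]: (7,4,4)
PS 5-4 [J2]: (7,4,5)
P 5-2 [J1]: (7,5,5)
C 0-6 [J2]: (7,5,6)
Grübler: 3·6 − 2·5 − 6 = 2

M = 2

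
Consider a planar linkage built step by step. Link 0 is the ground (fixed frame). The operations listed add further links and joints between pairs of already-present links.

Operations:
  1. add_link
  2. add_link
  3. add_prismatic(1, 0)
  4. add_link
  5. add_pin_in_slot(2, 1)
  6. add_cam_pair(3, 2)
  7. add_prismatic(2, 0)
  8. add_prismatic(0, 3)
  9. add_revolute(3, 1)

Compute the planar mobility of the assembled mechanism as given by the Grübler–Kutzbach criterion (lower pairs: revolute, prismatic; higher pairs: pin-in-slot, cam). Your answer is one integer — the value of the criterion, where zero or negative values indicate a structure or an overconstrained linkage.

L=1 J1=0 J2=0
add link → L=2 J1=0 J2=0
add link → L=3 J1=0 J2=0
P@1,0 dof=1 J1 → L=3 J1=1 J2=0
add link → L=4 J1=1 J2=0
PS@2,1 dof=2 J2 → L=4 J1=1 J2=1
C@3,2 dof=2 J2 → L=4 J1=1 J2=2
P@2,0 dof=1 J1 → L=4 J1=2 J2=2
P@0,3 dof=1 J1 → L=4 J1=3 J2=2
R@3,1 dof=1 J1 → L=4 J1=4 J2=2
M=3(L−1)−2J1−J2=3·3−2·4−2=-1

M = -1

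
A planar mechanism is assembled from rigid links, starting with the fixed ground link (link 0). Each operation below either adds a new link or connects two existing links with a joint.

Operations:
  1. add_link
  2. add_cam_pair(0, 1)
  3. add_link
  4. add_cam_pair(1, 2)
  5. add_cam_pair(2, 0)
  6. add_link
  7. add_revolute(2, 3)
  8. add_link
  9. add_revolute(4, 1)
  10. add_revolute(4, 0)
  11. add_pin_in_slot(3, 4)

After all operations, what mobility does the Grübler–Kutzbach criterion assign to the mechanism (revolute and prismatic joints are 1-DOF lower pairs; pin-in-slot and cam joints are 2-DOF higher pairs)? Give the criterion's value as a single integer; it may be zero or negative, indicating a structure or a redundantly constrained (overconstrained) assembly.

M = 2

[1;0;0] (link 0 is ground)
L+ [2;0;0]
C(0,1)∈J2 [2;0;1]
L+ [3;0;1]
C(1,2)∈J2 [3;0;2]
C(2,0)∈J2 [3;0;3]
L+ [4;0;3]
R(2,3)∈J1 [4;1;3]
L+ [5;1;3]
R(4,1)∈J1 [5;2;3]
R(4,0)∈J1 [5;3;3]
PS(3,4)∈J2 [5;3;4]
mobility = 12 − 6 − 4 = 2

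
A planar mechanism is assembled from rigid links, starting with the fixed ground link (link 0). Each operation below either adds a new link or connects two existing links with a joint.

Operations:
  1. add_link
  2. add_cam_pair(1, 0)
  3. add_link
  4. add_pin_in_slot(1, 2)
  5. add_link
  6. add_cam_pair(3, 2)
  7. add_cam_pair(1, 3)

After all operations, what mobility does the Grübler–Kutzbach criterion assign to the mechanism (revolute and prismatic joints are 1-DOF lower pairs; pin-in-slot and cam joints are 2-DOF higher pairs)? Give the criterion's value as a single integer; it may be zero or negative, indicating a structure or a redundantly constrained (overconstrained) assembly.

M = 5

link 0 = ground. State L|J1|J2 = 1|0|0
+link1  2|0|0
C(1,0) f=2→J2  2|0|1
+link2  3|0|1
PS(1,2) f=2→J2  3|0|2
+link3  4|0|2
C(3,2) f=2→J2  4|0|3
C(1,3) f=2→J2  4|0|4
M = 3(4−1)−2·0−4 = 9−0−4 = 5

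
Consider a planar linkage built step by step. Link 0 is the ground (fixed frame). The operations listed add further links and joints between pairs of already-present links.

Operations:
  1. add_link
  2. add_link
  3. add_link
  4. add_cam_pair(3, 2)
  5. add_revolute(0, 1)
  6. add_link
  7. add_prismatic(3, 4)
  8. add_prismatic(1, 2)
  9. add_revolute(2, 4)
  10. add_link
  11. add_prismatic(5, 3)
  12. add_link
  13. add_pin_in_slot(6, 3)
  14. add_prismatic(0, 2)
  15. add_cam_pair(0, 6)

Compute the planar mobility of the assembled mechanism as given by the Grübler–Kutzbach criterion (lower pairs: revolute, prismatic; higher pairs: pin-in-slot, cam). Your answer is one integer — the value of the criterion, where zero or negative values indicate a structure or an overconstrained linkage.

M = 3

L=1 J1=0 J2=0
add link → L=2 J1=0 J2=0
add link → L=3 J1=0 J2=0
add link → L=4 J1=0 J2=0
C@3,2 dof=2 J2 → L=4 J1=0 J2=1
R@0,1 dof=1 J1 → L=4 J1=1 J2=1
add link → L=5 J1=1 J2=1
P@3,4 dof=1 J1 → L=5 J1=2 J2=1
P@1,2 dof=1 J1 → L=5 J1=3 J2=1
R@2,4 dof=1 J1 → L=5 J1=4 J2=1
add link → L=6 J1=4 J2=1
P@5,3 dof=1 J1 → L=6 J1=5 J2=1
add link → L=7 J1=5 J2=1
PS@6,3 dof=2 J2 → L=7 J1=5 J2=2
P@0,2 dof=1 J1 → L=7 J1=6 J2=2
C@0,6 dof=2 J2 → L=7 J1=6 J2=3
M=3(L−1)−2J1−J2=3·6−2·6−3=3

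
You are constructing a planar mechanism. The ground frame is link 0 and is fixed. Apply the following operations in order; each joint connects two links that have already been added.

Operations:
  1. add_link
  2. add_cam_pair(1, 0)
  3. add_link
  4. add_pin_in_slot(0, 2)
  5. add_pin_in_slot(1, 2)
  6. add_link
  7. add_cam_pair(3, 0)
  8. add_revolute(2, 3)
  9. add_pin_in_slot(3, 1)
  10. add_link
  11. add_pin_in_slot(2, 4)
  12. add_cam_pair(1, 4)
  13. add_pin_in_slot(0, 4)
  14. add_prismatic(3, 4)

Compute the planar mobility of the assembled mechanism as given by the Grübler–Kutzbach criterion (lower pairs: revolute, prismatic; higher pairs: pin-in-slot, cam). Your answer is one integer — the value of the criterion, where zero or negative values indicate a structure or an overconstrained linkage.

L=1 J1=0 J2=0
add link → L=2 J1=0 J2=0
C@1,0 dof=2 J2 → L=2 J1=0 J2=1
add link → L=3 J1=0 J2=1
PS@0,2 dof=2 J2 → L=3 J1=0 J2=2
PS@1,2 dof=2 J2 → L=3 J1=0 J2=3
add link → L=4 J1=0 J2=3
C@3,0 dof=2 J2 → L=4 J1=0 J2=4
R@2,3 dof=1 J1 → L=4 J1=1 J2=4
PS@3,1 dof=2 J2 → L=4 J1=1 J2=5
add link → L=5 J1=1 J2=5
PS@2,4 dof=2 J2 → L=5 J1=1 J2=6
C@1,4 dof=2 J2 → L=5 J1=1 J2=7
PS@0,4 dof=2 J2 → L=5 J1=1 J2=8
P@3,4 dof=1 J1 → L=5 J1=2 J2=8
M=3(L−1)−2J1−J2=3·4−2·2−8=0

M = 0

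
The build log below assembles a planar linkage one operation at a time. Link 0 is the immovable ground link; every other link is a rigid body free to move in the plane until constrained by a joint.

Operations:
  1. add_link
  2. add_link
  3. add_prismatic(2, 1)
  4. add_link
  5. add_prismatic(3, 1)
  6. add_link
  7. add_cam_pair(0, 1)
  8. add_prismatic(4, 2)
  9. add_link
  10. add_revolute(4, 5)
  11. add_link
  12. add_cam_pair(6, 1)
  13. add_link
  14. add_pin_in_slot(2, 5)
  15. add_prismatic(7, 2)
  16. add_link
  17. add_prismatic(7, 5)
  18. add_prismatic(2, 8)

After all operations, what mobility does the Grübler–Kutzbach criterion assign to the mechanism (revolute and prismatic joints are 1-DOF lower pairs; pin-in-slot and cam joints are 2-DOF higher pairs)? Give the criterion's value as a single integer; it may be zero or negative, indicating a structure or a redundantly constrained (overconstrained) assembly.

M = 7

L=1 J1=0 J2=0
add link → L=2 J1=0 J2=0
add link → L=3 J1=0 J2=0
P@2,1 dof=1 J1 → L=3 J1=1 J2=0
add link → L=4 J1=1 J2=0
P@3,1 dof=1 J1 → L=4 J1=2 J2=0
add link → L=5 J1=2 J2=0
C@0,1 dof=2 J2 → L=5 J1=2 J2=1
P@4,2 dof=1 J1 → L=5 J1=3 J2=1
add link → L=6 J1=3 J2=1
R@4,5 dof=1 J1 → L=6 J1=4 J2=1
add link → L=7 J1=4 J2=1
C@6,1 dof=2 J2 → L=7 J1=4 J2=2
add link → L=8 J1=4 J2=2
PS@2,5 dof=2 J2 → L=8 J1=4 J2=3
P@7,2 dof=1 J1 → L=8 J1=5 J2=3
add link → L=9 J1=5 J2=3
P@7,5 dof=1 J1 → L=9 J1=6 J2=3
P@2,8 dof=1 J1 → L=9 J1=7 J2=3
M=3(L−1)−2J1−J2=3·8−2·7−3=7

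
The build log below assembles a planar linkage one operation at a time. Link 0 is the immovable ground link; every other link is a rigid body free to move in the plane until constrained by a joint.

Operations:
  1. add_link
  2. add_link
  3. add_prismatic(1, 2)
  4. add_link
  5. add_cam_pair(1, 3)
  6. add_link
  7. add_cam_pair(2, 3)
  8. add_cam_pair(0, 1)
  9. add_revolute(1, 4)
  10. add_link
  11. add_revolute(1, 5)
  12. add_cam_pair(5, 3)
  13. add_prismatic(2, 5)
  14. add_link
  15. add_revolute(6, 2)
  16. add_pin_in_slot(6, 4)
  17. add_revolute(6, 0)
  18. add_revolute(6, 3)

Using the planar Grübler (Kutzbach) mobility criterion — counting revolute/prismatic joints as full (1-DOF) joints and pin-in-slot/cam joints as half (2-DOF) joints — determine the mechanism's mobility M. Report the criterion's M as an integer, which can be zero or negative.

[1;0;0] (link 0 is ground)
L+ [2;0;0]
L+ [3;0;0]
P(1,2)∈J1 [3;1;0]
L+ [4;1;0]
C(1,3)∈J2 [4;1;1]
L+ [5;1;1]
C(2,3)∈J2 [5;1;2]
C(0,1)∈J2 [5;1;3]
R(1,4)∈J1 [5;2;3]
L+ [6;2;3]
R(1,5)∈J1 [6;3;3]
C(5,3)∈J2 [6;3;4]
P(2,5)∈J1 [6;4;4]
L+ [7;4;4]
R(6,2)∈J1 [7;5;4]
PS(6,4)∈J2 [7;5;5]
R(6,0)∈J1 [7;6;5]
R(6,3)∈J1 [7;7;5]
mobility = 18 − 14 − 5 = -1

M = -1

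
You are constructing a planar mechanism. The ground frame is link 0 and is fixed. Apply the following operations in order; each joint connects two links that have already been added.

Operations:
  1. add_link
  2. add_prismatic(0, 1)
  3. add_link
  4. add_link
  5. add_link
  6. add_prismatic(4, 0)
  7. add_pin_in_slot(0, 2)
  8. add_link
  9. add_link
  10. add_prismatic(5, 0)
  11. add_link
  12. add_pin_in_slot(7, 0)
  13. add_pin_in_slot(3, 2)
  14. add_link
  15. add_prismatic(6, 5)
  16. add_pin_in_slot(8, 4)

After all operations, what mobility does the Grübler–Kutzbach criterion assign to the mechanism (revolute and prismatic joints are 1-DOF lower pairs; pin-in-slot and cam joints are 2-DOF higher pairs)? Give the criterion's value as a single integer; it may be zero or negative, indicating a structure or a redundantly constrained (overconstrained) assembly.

(L,J1,J2)=(1,0,0); link0 fixed
link1: (2,0,0)
P 0-1 [J1]: (2,1,0)
link2: (3,1,0)
link3: (4,1,0)
link4: (5,1,0)
P 4-0 [J1]: (5,2,0)
PS 0-2 [J2]: (5,2,1)
link5: (6,2,1)
link6: (7,2,1)
P 5-0 [J1]: (7,3,1)
link7: (8,3,1)
PS 7-0 [J2]: (8,3,2)
PS 3-2 [J2]: (8,3,3)
link8: (9,3,3)
P 6-5 [J1]: (9,4,3)
PS 8-4 [J2]: (9,4,4)
Grübler: 3·8 − 2·4 − 4 = 12

M = 12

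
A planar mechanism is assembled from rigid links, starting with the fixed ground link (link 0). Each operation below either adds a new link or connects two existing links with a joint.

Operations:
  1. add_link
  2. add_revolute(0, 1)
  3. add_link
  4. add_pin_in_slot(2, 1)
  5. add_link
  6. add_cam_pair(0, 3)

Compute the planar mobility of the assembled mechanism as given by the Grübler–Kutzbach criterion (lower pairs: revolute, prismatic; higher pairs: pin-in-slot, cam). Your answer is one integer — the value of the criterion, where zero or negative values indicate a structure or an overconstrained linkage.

L=1 J1=0 J2=0
add link → L=2 J1=0 J2=0
R@0,1 dof=1 J1 → L=2 J1=1 J2=0
add link → L=3 J1=1 J2=0
PS@2,1 dof=2 J2 → L=3 J1=1 J2=1
add link → L=4 J1=1 J2=1
C@0,3 dof=2 J2 → L=4 J1=1 J2=2
M=3(L−1)−2J1−J2=3·3−2·1−2=5

M = 5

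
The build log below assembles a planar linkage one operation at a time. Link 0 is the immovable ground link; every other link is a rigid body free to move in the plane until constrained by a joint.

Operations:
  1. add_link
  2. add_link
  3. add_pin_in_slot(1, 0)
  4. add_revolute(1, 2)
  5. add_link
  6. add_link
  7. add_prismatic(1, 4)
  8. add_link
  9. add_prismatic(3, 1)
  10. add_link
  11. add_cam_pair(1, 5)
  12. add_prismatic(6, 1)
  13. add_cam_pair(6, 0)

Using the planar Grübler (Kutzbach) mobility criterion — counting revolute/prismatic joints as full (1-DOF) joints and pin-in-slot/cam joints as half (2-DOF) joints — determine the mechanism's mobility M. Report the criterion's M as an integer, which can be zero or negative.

M = 7

ground; <1,0,0>
#1 <2,0,0>
#2 <3,0,0>
PS:1↔0 J2 <3,0,1>
R:1↔2 J1 <3,1,1>
#3 <4,1,1>
#4 <5,1,1>
P:1↔4 J1 <5,2,1>
#5 <6,2,1>
P:3↔1 J1 <6,3,1>
#6 <7,3,1>
C:1↔5 J2 <7,3,2>
P:6↔1 J1 <7,4,2>
C:6↔0 J2 <7,4,3>
3×6 − 2×4 − 1×3 = 7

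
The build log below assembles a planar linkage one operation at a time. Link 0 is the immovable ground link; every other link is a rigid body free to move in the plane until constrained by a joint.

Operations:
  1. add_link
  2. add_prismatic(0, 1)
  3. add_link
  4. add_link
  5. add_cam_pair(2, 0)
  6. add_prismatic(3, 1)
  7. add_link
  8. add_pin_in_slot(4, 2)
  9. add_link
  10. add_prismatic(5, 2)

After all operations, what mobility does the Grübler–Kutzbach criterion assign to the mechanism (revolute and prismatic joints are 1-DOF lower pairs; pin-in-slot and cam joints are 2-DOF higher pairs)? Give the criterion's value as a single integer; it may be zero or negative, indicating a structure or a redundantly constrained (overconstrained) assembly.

M = 7

L=1 J1=0 J2=0
add link → L=2 J1=0 J2=0
P@0,1 dof=1 J1 → L=2 J1=1 J2=0
add link → L=3 J1=1 J2=0
add link → L=4 J1=1 J2=0
C@2,0 dof=2 J2 → L=4 J1=1 J2=1
P@3,1 dof=1 J1 → L=4 J1=2 J2=1
add link → L=5 J1=2 J2=1
PS@4,2 dof=2 J2 → L=5 J1=2 J2=2
add link → L=6 J1=2 J2=2
P@5,2 dof=1 J1 → L=6 J1=3 J2=2
M=3(L−1)−2J1−J2=3·5−2·3−2=7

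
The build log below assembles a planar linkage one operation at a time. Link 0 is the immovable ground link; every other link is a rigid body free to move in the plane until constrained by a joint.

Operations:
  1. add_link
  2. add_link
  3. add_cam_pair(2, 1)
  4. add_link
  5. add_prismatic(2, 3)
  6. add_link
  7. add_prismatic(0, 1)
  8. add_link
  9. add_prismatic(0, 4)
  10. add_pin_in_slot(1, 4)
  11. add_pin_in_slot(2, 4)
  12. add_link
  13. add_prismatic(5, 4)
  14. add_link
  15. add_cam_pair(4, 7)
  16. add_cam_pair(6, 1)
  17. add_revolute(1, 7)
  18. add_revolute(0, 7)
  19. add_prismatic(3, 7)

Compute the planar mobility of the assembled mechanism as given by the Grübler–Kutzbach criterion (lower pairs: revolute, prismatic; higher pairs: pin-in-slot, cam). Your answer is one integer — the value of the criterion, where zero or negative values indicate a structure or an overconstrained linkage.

[1;0;0] (link 0 is ground)
L+ [2;0;0]
L+ [3;0;0]
C(2,1)∈J2 [3;0;1]
L+ [4;0;1]
P(2,3)∈J1 [4;1;1]
L+ [5;1;1]
P(0,1)∈J1 [5;2;1]
L+ [6;2;1]
P(0,4)∈J1 [6;3;1]
PS(1,4)∈J2 [6;3;2]
PS(2,4)∈J2 [6;3;3]
L+ [7;3;3]
P(5,4)∈J1 [7;4;3]
L+ [8;4;3]
C(4,7)∈J2 [8;4;4]
C(6,1)∈J2 [8;4;5]
R(1,7)∈J1 [8;5;5]
R(0,7)∈J1 [8;6;5]
P(3,7)∈J1 [8;7;5]
mobility = 21 − 14 − 5 = 2

M = 2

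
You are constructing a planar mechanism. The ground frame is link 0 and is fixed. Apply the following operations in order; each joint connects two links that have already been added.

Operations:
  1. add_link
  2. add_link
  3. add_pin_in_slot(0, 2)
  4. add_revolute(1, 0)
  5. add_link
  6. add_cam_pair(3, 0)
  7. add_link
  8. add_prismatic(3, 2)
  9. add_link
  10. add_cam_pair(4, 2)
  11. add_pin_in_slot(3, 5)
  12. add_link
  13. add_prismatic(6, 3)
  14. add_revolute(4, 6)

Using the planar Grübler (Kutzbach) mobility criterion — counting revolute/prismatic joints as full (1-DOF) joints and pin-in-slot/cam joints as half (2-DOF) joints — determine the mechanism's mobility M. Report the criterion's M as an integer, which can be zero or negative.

M = 6

(L,J1,J2)=(1,0,0); link0 fixed
link1: (2,0,0)
link2: (3,0,0)
PS 0-2 [J2]: (3,0,1)
R 1-0 [J1]: (3,1,1)
link3: (4,1,1)
C 3-0 [J2]: (4,1,2)
link4: (5,1,2)
P 3-2 [J1]: (5,2,2)
link5: (6,2,2)
C 4-2 [J2]: (6,2,3)
PS 3-5 [J2]: (6,2,4)
link6: (7,2,4)
P 6-3 [J1]: (7,3,4)
R 4-6 [J1]: (7,4,4)
Grübler: 3·6 − 2·4 − 4 = 6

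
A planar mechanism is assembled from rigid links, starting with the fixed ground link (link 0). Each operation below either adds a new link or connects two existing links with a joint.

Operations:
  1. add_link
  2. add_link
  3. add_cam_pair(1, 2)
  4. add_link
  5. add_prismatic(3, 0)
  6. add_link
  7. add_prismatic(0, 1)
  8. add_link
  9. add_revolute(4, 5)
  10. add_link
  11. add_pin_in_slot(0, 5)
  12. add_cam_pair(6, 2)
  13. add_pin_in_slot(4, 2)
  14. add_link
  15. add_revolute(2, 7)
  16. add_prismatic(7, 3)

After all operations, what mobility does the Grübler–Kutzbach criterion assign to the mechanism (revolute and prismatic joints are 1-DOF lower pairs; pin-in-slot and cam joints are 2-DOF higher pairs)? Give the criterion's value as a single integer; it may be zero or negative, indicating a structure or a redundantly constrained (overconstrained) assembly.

(L,J1,J2)=(1,0,0); link0 fixed
link1: (2,0,0)
link2: (3,0,0)
C 1-2 [J2]: (3,0,1)
link3: (4,0,1)
P 3-0 [J1]: (4,1,1)
link4: (5,1,1)
P 0-1 [J1]: (5,2,1)
link5: (6,2,1)
R 4-5 [J1]: (6,3,1)
link6: (7,3,1)
PS 0-5 [J2]: (7,3,2)
C 6-2 [J2]: (7,3,3)
PS 4-2 [J2]: (7,3,4)
link7: (8,3,4)
R 2-7 [J1]: (8,4,4)
P 7-3 [J1]: (8,5,4)
Grübler: 3·7 − 2·5 − 4 = 7

M = 7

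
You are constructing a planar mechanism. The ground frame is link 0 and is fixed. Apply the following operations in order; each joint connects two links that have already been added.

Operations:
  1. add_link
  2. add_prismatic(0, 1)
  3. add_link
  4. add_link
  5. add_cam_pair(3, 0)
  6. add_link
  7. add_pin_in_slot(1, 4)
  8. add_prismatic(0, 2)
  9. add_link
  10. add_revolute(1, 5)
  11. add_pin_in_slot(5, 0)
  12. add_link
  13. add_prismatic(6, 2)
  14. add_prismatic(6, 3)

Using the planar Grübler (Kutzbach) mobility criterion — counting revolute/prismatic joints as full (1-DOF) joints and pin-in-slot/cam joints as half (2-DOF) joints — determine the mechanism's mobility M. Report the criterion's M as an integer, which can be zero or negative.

link 0 = ground. State L|J1|J2 = 1|0|0
+link1  2|0|0
P(0,1) f=1→J1  2|1|0
+link2  3|1|0
+link3  4|1|0
C(3,0) f=2→J2  4|1|1
+link4  5|1|1
PS(1,4) f=2→J2  5|1|2
P(0,2) f=1→J1  5|2|2
+link5  6|2|2
R(1,5) f=1→J1  6|3|2
PS(5,0) f=2→J2  6|3|3
+link6  7|3|3
P(6,2) f=1→J1  7|4|3
P(6,3) f=1→J1  7|5|3
M = 3(7−1)−2·5−3 = 18−10−3 = 5

M = 5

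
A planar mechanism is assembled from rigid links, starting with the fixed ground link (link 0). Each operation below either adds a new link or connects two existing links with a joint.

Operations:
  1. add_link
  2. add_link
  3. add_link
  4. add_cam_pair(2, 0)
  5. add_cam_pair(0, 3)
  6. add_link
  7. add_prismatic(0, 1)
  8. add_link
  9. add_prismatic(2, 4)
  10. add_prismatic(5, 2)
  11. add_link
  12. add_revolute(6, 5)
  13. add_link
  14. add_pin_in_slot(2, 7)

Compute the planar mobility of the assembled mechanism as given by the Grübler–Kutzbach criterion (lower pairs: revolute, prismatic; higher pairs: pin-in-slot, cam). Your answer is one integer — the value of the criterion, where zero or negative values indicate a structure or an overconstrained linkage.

ground; <1,0,0>
#1 <2,0,0>
#2 <3,0,0>
#3 <4,0,0>
C:2↔0 J2 <4,0,1>
C:0↔3 J2 <4,0,2>
#4 <5,0,2>
P:0↔1 J1 <5,1,2>
#5 <6,1,2>
P:2↔4 J1 <6,2,2>
P:5↔2 J1 <6,3,2>
#6 <7,3,2>
R:6↔5 J1 <7,4,2>
#7 <8,4,2>
PS:2↔7 J2 <8,4,3>
3×7 − 2×4 − 1×3 = 10

M = 10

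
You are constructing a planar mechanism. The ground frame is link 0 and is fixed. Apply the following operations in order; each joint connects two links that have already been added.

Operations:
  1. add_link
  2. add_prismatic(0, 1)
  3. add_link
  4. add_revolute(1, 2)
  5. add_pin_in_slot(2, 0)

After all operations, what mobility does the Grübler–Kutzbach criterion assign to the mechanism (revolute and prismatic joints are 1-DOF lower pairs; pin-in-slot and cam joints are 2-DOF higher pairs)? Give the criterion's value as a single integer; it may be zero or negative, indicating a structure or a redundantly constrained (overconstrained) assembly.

M = 1

L=1 J1=0 J2=0
add link → L=2 J1=0 J2=0
P@0,1 dof=1 J1 → L=2 J1=1 J2=0
add link → L=3 J1=1 J2=0
R@1,2 dof=1 J1 → L=3 J1=2 J2=0
PS@2,0 dof=2 J2 → L=3 J1=2 J2=1
M=3(L−1)−2J1−J2=3·2−2·2−1=1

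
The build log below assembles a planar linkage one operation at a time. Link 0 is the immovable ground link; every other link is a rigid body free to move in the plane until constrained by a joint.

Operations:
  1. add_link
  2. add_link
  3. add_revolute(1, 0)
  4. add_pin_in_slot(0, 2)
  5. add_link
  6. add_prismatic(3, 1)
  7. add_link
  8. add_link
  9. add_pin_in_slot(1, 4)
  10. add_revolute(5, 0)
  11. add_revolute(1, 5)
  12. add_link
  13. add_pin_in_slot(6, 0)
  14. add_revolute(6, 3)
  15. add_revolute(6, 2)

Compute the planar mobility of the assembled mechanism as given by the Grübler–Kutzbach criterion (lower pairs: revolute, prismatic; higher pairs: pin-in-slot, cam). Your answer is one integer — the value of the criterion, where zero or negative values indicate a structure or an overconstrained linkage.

[1;0;0] (link 0 is ground)
L+ [2;0;0]
L+ [3;0;0]
R(1,0)∈J1 [3;1;0]
PS(0,2)∈J2 [3;1;1]
L+ [4;1;1]
P(3,1)∈J1 [4;2;1]
L+ [5;2;1]
L+ [6;2;1]
PS(1,4)∈J2 [6;2;2]
R(5,0)∈J1 [6;3;2]
R(1,5)∈J1 [6;4;2]
L+ [7;4;2]
PS(6,0)∈J2 [7;4;3]
R(6,3)∈J1 [7;5;3]
R(6,2)∈J1 [7;6;3]
mobility = 18 − 12 − 3 = 3

M = 3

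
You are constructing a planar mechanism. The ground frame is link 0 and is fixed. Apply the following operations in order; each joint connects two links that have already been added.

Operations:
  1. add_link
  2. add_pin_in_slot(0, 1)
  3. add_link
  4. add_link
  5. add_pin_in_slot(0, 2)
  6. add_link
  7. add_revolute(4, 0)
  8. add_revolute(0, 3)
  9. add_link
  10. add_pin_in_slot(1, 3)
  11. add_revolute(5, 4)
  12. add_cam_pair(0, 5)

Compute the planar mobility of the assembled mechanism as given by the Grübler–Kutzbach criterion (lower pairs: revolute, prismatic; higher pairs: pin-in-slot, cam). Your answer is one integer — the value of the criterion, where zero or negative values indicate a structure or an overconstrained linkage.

[1;0;0] (link 0 is ground)
L+ [2;0;0]
PS(0,1)∈J2 [2;0;1]
L+ [3;0;1]
L+ [4;0;1]
PS(0,2)∈J2 [4;0;2]
L+ [5;0;2]
R(4,0)∈J1 [5;1;2]
R(0,3)∈J1 [5;2;2]
L+ [6;2;2]
PS(1,3)∈J2 [6;2;3]
R(5,4)∈J1 [6;3;3]
C(0,5)∈J2 [6;3;4]
mobility = 15 − 6 − 4 = 5

M = 5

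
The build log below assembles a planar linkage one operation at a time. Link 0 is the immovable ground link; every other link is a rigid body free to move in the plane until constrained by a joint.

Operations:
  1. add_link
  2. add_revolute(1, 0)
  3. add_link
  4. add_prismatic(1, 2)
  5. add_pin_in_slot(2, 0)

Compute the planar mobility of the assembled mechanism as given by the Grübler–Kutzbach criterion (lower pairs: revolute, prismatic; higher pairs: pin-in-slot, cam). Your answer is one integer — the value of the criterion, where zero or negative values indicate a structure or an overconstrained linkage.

M = 1

[1;0;0] (link 0 is ground)
L+ [2;0;0]
R(1,0)∈J1 [2;1;0]
L+ [3;1;0]
P(1,2)∈J1 [3;2;0]
PS(2,0)∈J2 [3;2;1]
mobility = 6 − 4 − 1 = 1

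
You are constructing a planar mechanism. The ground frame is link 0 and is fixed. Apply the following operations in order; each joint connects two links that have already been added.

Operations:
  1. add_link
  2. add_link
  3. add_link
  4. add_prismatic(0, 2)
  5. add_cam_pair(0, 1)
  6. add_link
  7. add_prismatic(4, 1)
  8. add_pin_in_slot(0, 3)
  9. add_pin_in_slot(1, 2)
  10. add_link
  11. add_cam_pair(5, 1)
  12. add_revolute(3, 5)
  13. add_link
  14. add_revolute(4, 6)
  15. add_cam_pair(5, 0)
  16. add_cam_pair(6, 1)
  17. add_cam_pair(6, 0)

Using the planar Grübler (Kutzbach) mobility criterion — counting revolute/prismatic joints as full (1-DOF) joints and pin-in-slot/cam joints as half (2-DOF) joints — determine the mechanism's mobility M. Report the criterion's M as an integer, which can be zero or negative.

M = 3

ground; <1,0,0>
#1 <2,0,0>
#2 <3,0,0>
#3 <4,0,0>
P:0↔2 J1 <4,1,0>
C:0↔1 J2 <4,1,1>
#4 <5,1,1>
P:4↔1 J1 <5,2,1>
PS:0↔3 J2 <5,2,2>
PS:1↔2 J2 <5,2,3>
#5 <6,2,3>
C:5↔1 J2 <6,2,4>
R:3↔5 J1 <6,3,4>
#6 <7,3,4>
R:4↔6 J1 <7,4,4>
C:5↔0 J2 <7,4,5>
C:6↔1 J2 <7,4,6>
C:6↔0 J2 <7,4,7>
3×6 − 2×4 − 1×7 = 3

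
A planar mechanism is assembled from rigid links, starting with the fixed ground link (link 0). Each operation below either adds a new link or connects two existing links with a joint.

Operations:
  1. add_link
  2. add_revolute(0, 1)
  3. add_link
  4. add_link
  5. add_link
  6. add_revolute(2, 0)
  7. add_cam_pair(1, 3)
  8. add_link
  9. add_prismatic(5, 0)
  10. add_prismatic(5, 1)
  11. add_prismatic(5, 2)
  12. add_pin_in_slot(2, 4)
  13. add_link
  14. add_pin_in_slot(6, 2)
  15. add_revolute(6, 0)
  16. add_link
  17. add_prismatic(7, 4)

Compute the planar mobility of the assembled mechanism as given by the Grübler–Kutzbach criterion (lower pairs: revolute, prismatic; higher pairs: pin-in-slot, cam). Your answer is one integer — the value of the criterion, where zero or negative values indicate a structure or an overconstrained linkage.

link 0 = ground. State L|J1|J2 = 1|0|0
+link1  2|0|0
R(0,1) f=1→J1  2|1|0
+link2  3|1|0
+link3  4|1|0
+link4  5|1|0
R(2,0) f=1→J1  5|2|0
C(1,3) f=2→J2  5|2|1
+link5  6|2|1
P(5,0) f=1→J1  6|3|1
P(5,1) f=1→J1  6|4|1
P(5,2) f=1→J1  6|5|1
PS(2,4) f=2→J2  6|5|2
+link6  7|5|2
PS(6,2) f=2→J2  7|5|3
R(6,0) f=1→J1  7|6|3
+link7  8|6|3
P(7,4) f=1→J1  8|7|3
M = 3(8−1)−2·7−3 = 21−14−3 = 4

M = 4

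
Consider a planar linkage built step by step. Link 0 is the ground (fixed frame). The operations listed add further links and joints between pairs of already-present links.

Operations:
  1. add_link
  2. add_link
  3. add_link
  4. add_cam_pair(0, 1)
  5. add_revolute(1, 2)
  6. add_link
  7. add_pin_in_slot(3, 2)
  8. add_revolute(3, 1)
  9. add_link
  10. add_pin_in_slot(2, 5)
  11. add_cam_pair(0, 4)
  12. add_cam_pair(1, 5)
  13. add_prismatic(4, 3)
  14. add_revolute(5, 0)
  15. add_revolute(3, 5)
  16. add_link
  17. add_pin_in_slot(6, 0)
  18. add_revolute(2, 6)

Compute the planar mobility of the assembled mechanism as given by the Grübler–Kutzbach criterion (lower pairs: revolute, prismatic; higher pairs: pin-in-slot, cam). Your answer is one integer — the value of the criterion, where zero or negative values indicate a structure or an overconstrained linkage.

L=1 J1=0 J2=0
add link → L=2 J1=0 J2=0
add link → L=3 J1=0 J2=0
add link → L=4 J1=0 J2=0
C@0,1 dof=2 J2 → L=4 J1=0 J2=1
R@1,2 dof=1 J1 → L=4 J1=1 J2=1
add link → L=5 J1=1 J2=1
PS@3,2 dof=2 J2 → L=5 J1=1 J2=2
R@3,1 dof=1 J1 → L=5 J1=2 J2=2
add link → L=6 J1=2 J2=2
PS@2,5 dof=2 J2 → L=6 J1=2 J2=3
C@0,4 dof=2 J2 → L=6 J1=2 J2=4
C@1,5 dof=2 J2 → L=6 J1=2 J2=5
P@4,3 dof=1 J1 → L=6 J1=3 J2=5
R@5,0 dof=1 J1 → L=6 J1=4 J2=5
R@3,5 dof=1 J1 → L=6 J1=5 J2=5
add link → L=7 J1=5 J2=5
PS@6,0 dof=2 J2 → L=7 J1=5 J2=6
R@2,6 dof=1 J1 → L=7 J1=6 J2=6
M=3(L−1)−2J1−J2=3·6−2·6−6=0

M = 0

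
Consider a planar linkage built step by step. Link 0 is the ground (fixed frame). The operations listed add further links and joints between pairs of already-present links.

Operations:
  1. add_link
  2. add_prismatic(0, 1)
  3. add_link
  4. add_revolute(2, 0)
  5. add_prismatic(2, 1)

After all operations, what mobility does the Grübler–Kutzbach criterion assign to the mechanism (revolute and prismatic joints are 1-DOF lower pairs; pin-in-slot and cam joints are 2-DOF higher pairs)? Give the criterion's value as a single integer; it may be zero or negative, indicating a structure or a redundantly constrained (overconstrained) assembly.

(L,J1,J2)=(1,0,0); link0 fixed
link1: (2,0,0)
P 0-1 [J1]: (2,1,0)
link2: (3,1,0)
R 2-0 [J1]: (3,2,0)
P 2-1 [J1]: (3,3,0)
Grübler: 3·2 − 2·3 − 0 = 0

M = 0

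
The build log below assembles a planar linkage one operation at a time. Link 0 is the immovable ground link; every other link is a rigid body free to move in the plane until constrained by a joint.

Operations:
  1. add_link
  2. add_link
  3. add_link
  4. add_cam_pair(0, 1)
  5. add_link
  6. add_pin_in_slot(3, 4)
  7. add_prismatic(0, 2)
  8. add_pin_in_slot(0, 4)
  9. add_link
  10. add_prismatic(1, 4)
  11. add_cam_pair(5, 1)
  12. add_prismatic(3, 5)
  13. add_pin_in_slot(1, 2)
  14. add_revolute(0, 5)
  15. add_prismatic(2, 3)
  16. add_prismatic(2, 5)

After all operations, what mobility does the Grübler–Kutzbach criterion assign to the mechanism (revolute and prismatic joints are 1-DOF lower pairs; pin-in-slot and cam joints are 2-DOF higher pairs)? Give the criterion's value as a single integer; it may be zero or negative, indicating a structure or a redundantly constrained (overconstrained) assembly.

M = -2

[1;0;0] (link 0 is ground)
L+ [2;0;0]
L+ [3;0;0]
L+ [4;0;0]
C(0,1)∈J2 [4;0;1]
L+ [5;0;1]
PS(3,4)∈J2 [5;0;2]
P(0,2)∈J1 [5;1;2]
PS(0,4)∈J2 [5;1;3]
L+ [6;1;3]
P(1,4)∈J1 [6;2;3]
C(5,1)∈J2 [6;2;4]
P(3,5)∈J1 [6;3;4]
PS(1,2)∈J2 [6;3;5]
R(0,5)∈J1 [6;4;5]
P(2,3)∈J1 [6;5;5]
P(2,5)∈J1 [6;6;5]
mobility = 15 − 12 − 5 = -2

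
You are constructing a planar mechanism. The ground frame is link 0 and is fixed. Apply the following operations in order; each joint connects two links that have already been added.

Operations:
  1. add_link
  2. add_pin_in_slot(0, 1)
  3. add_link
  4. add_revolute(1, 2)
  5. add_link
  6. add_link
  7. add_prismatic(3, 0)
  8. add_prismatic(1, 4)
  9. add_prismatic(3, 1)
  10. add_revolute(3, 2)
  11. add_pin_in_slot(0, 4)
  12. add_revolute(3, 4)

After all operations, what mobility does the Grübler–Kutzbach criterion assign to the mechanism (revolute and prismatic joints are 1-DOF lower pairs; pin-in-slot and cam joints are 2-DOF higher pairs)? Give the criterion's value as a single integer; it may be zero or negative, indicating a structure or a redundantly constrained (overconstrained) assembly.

M = -2

[1;0;0] (link 0 is ground)
L+ [2;0;0]
PS(0,1)∈J2 [2;0;1]
L+ [3;0;1]
R(1,2)∈J1 [3;1;1]
L+ [4;1;1]
L+ [5;1;1]
P(3,0)∈J1 [5;2;1]
P(1,4)∈J1 [5;3;1]
P(3,1)∈J1 [5;4;1]
R(3,2)∈J1 [5;5;1]
PS(0,4)∈J2 [5;5;2]
R(3,4)∈J1 [5;6;2]
mobility = 12 − 12 − 2 = -2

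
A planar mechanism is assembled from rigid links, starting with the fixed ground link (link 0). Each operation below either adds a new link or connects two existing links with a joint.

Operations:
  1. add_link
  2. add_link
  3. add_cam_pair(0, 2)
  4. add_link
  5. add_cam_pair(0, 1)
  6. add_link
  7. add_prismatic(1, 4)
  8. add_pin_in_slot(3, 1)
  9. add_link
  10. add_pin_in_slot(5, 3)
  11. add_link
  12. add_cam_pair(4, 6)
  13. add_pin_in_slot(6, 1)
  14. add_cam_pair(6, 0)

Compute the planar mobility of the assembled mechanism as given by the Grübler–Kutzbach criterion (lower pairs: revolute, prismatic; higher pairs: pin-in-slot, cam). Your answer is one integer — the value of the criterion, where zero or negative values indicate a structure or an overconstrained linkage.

[1;0;0] (link 0 is ground)
L+ [2;0;0]
L+ [3;0;0]
C(0,2)∈J2 [3;0;1]
L+ [4;0;1]
C(0,1)∈J2 [4;0;2]
L+ [5;0;2]
P(1,4)∈J1 [5;1;2]
PS(3,1)∈J2 [5;1;3]
L+ [6;1;3]
PS(5,3)∈J2 [6;1;4]
L+ [7;1;4]
C(4,6)∈J2 [7;1;5]
PS(6,1)∈J2 [7;1;6]
C(6,0)∈J2 [7;1;7]
mobility = 18 − 2 − 7 = 9

M = 9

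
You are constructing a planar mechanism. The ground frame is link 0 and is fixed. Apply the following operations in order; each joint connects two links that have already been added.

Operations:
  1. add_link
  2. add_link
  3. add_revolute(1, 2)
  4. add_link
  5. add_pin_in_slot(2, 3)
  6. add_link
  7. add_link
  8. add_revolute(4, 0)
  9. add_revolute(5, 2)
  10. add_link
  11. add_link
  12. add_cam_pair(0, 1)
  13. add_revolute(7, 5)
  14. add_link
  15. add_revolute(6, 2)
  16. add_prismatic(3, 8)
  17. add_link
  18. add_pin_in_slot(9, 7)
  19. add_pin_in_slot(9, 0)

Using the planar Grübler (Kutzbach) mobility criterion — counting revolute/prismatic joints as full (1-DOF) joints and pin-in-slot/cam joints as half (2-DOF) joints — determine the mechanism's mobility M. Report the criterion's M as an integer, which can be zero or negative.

M = 11

[1;0;0] (link 0 is ground)
L+ [2;0;0]
L+ [3;0;0]
R(1,2)∈J1 [3;1;0]
L+ [4;1;0]
PS(2,3)∈J2 [4;1;1]
L+ [5;1;1]
L+ [6;1;1]
R(4,0)∈J1 [6;2;1]
R(5,2)∈J1 [6;3;1]
L+ [7;3;1]
L+ [8;3;1]
C(0,1)∈J2 [8;3;2]
R(7,5)∈J1 [8;4;2]
L+ [9;4;2]
R(6,2)∈J1 [9;5;2]
P(3,8)∈J1 [9;6;2]
L+ [10;6;2]
PS(9,7)∈J2 [10;6;3]
PS(9,0)∈J2 [10;6;4]
mobility = 27 − 12 − 4 = 11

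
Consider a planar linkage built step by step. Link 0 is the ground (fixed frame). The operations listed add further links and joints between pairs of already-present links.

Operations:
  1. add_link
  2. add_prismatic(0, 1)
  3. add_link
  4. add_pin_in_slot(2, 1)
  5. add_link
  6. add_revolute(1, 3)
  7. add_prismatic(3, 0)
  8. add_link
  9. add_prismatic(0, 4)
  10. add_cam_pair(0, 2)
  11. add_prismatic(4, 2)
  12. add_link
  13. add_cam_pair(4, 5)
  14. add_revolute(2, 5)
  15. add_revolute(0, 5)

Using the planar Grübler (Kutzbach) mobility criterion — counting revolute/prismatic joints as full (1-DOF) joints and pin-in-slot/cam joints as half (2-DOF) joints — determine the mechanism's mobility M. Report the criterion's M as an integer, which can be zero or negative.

M = -2

link 0 = ground. State L|J1|J2 = 1|0|0
+link1  2|0|0
P(0,1) f=1→J1  2|1|0
+link2  3|1|0
PS(2,1) f=2→J2  3|1|1
+link3  4|1|1
R(1,3) f=1→J1  4|2|1
P(3,0) f=1→J1  4|3|1
+link4  5|3|1
P(0,4) f=1→J1  5|4|1
C(0,2) f=2→J2  5|4|2
P(4,2) f=1→J1  5|5|2
+link5  6|5|2
C(4,5) f=2→J2  6|5|3
R(2,5) f=1→J1  6|6|3
R(0,5) f=1→J1  6|7|3
M = 3(6−1)−2·7−3 = 15−14−3 = -2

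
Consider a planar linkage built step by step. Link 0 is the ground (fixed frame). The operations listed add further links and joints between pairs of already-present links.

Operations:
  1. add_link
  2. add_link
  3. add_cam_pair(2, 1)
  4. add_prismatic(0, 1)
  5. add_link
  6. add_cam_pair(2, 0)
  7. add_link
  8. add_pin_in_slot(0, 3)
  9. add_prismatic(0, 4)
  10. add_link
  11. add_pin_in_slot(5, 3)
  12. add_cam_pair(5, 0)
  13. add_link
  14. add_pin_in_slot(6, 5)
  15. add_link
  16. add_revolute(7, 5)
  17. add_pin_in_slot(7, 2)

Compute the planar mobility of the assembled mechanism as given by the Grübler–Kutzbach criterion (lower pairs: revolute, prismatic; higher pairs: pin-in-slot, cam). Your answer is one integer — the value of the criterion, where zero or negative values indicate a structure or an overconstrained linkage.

M = 8

L=1 J1=0 J2=0
add link → L=2 J1=0 J2=0
add link → L=3 J1=0 J2=0
C@2,1 dof=2 J2 → L=3 J1=0 J2=1
P@0,1 dof=1 J1 → L=3 J1=1 J2=1
add link → L=4 J1=1 J2=1
C@2,0 dof=2 J2 → L=4 J1=1 J2=2
add link → L=5 J1=1 J2=2
PS@0,3 dof=2 J2 → L=5 J1=1 J2=3
P@0,4 dof=1 J1 → L=5 J1=2 J2=3
add link → L=6 J1=2 J2=3
PS@5,3 dof=2 J2 → L=6 J1=2 J2=4
C@5,0 dof=2 J2 → L=6 J1=2 J2=5
add link → L=7 J1=2 J2=5
PS@6,5 dof=2 J2 → L=7 J1=2 J2=6
add link → L=8 J1=2 J2=6
R@7,5 dof=1 J1 → L=8 J1=3 J2=6
PS@7,2 dof=2 J2 → L=8 J1=3 J2=7
M=3(L−1)−2J1−J2=3·7−2·3−7=8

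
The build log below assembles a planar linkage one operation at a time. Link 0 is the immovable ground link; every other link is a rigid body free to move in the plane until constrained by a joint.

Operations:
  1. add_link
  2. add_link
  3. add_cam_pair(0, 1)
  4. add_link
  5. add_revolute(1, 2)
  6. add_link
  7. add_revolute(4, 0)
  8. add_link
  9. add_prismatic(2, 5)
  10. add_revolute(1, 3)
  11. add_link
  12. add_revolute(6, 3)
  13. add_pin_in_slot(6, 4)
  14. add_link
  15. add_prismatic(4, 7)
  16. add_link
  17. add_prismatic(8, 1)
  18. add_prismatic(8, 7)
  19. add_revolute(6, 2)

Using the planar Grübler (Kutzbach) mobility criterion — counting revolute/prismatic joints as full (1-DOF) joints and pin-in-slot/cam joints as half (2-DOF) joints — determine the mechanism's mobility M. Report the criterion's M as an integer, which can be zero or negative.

(L,J1,J2)=(1,0,0); link0 fixed
link1: (2,0,0)
link2: (3,0,0)
C 0-1 [J2]: (3,0,1)
link3: (4,0,1)
R 1-2 [J1]: (4,1,1)
link4: (5,1,1)
R 4-0 [J1]: (5,2,1)
link5: (6,2,1)
P 2-5 [J1]: (6,3,1)
R 1-3 [J1]: (6,4,1)
link6: (7,4,1)
R 6-3 [J1]: (7,5,1)
PS 6-4 [J2]: (7,5,2)
link7: (8,5,2)
P 4-7 [J1]: (8,6,2)
link8: (9,6,2)
P 8-1 [J1]: (9,7,2)
P 8-7 [J1]: (9,8,2)
R 6-2 [J1]: (9,9,2)
Grübler: 3·8 − 2·9 − 2 = 4

M = 4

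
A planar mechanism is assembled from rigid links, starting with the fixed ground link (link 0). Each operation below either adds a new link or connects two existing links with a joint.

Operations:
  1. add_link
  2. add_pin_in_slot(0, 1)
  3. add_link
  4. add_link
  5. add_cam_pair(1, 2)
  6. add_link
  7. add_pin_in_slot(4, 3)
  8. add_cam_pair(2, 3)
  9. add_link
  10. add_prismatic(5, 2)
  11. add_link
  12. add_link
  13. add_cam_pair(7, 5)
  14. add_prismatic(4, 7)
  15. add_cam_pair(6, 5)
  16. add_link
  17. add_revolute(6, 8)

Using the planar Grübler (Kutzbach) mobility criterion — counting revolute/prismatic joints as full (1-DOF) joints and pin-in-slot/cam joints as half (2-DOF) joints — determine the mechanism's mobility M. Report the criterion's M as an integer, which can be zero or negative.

ground; <1,0,0>
#1 <2,0,0>
PS:0↔1 J2 <2,0,1>
#2 <3,0,1>
#3 <4,0,1>
C:1↔2 J2 <4,0,2>
#4 <5,0,2>
PS:4↔3 J2 <5,0,3>
C:2↔3 J2 <5,0,4>
#5 <6,0,4>
P:5↔2 J1 <6,1,4>
#6 <7,1,4>
#7 <8,1,4>
C:7↔5 J2 <8,1,5>
P:4↔7 J1 <8,2,5>
C:6↔5 J2 <8,2,6>
#8 <9,2,6>
R:6↔8 J1 <9,3,6>
3×8 − 2×3 − 1×6 = 12

M = 12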